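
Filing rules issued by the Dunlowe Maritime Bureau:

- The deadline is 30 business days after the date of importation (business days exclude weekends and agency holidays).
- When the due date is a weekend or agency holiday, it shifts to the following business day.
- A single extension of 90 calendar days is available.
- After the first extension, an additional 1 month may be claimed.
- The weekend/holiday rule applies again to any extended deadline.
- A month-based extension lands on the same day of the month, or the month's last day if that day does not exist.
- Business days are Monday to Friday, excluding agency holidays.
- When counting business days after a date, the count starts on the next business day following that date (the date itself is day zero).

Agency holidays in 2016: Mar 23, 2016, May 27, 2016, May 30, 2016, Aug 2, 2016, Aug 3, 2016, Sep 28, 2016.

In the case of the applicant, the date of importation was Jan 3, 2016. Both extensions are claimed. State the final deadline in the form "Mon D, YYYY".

Jun 13, 2016

30 business days after Jan 3, 2016, excluding weekends and holidays, is Feb 12, 2016.
Since Feb 12, 2016 is a Friday and not a holiday, the date is unchanged.
Add the 90 calendar-day extension to Feb 12, 2016: May 12, 2016.
May 12, 2016 falls on a Thursday, which is a business day, so no adjustment is needed.
Add 1 month to May 12, 2016: Jun 12, 2016.
Jun 12, 2016 falls on a Sunday. Rolling to the next business day gives Jun 13, 2016, a Monday.
Deadline: Jun 13, 2016.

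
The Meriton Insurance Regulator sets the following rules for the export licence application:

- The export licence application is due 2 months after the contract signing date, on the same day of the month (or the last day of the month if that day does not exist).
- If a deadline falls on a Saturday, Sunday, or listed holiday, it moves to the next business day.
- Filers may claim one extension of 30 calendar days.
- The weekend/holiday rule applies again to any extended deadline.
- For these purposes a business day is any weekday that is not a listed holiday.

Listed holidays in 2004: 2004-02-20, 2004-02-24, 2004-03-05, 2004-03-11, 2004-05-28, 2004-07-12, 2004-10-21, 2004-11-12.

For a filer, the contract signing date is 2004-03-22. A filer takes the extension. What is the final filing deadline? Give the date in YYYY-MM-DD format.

2 months from 2004-03-22 is 2004-05-22.
Because 2004-05-22 is a Saturday, the deadline becomes 2004-05-24 (Monday).
Applying the 30-calendar-day extension: 2004-05-24 + 30 days = 2004-06-23.
2004-06-23 (Wednesday) is already a business day.
Final deadline: 2004-06-23.

2004-06-23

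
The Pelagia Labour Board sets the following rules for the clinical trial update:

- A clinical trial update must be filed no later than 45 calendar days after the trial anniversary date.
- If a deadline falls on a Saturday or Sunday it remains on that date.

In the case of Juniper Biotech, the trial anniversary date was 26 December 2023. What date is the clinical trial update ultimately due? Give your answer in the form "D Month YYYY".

9 February 2024

Trigger date 26 December 2023 + 45 calendar days = 9 February 2024.
9 February 2024 falls on a Friday. The rules make no weekend/holiday allowance, so it remains 9 February 2024.
The final due date is 9 February 2024.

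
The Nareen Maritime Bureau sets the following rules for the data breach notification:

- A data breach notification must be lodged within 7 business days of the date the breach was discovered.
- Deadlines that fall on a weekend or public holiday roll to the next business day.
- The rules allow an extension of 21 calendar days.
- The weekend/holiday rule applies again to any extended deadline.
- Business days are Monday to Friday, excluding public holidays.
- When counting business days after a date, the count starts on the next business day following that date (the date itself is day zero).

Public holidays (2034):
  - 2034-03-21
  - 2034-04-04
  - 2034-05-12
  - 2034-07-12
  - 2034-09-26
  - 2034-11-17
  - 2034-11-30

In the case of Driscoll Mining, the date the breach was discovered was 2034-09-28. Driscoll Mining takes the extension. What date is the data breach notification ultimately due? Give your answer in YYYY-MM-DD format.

Counting 7 business days after 2034-09-28 (skipping weekends and listed holidays) reaches 2034-10-09.
Since 2034-10-09 is a Monday and not a holiday, the date is unchanged.
With the 21-day extension, 2034-10-09 becomes 2034-10-30.
2034-10-30 falls on a Monday, which is a business day, so no adjustment is needed.
Deadline: 2034-10-30.

2034-10-30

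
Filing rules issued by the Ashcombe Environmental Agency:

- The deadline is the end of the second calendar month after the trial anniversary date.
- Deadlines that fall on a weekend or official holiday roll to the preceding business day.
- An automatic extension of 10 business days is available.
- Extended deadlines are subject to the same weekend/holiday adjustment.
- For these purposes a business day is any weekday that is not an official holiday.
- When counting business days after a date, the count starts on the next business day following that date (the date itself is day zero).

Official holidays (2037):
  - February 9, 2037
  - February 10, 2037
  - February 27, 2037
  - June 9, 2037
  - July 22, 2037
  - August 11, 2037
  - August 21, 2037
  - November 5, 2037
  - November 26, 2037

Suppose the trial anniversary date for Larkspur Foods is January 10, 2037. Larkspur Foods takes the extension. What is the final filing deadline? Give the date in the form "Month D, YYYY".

April 14, 2037

The second month after January 10, 2037 is March 2037, whose last day is March 31, 2037.
March 31, 2037 is a Tuesday and not a listed holiday, so it stands.
The 10-business-day extension runs from March 31, 2037 to April 14, 2037.
Since April 14, 2037 is a Tuesday and not a holiday, the date is unchanged.
Deadline: April 14, 2037.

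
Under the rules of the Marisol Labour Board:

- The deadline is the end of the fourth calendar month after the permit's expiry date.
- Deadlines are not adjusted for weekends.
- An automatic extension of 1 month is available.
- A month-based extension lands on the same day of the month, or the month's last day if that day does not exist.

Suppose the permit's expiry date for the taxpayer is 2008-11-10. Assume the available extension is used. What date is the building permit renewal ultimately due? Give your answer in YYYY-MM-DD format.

2009-04-30

4 months after 2008-11-10 falls in March 2009; the last day of that month is 2009-03-31.
2009-03-31 is a Tuesday; no weekend or holiday adjustment applies.
The 1 month extension carries 2009-03-31 to 2009-04-30 (day 31 does not exist in April, so the month's last day is used).
2009-04-30 falls on a Thursday. The rules make no weekend/holiday allowance, so it remains 2009-04-30.
The final due date is 2009-04-30.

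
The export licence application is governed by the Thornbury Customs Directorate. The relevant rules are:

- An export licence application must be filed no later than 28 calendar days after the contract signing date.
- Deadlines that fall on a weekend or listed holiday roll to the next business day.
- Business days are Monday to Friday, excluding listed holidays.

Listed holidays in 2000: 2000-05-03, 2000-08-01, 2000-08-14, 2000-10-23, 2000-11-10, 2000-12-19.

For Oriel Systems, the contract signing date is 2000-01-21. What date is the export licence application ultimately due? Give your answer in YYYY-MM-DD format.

2000-02-18

Trigger date 2000-01-21 + 28 calendar days = 2000-02-18.
Since 2000-02-18 is a Friday and not a holiday, the date is unchanged.
So the filing is due 2000-02-18.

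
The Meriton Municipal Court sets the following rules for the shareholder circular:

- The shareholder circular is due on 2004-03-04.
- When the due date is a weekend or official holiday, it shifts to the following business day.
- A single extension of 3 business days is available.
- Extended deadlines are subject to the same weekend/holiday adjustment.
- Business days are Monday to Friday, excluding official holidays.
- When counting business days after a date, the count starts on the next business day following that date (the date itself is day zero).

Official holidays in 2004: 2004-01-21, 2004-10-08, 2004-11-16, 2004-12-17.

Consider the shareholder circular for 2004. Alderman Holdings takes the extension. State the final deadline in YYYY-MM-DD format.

2004-03-09

The statutory due date is 2004-03-04.
2004-03-04 (Thursday) is already a business day.
Applying the 3-business-day extension: 3 business days after 2004-03-04 is 2004-03-09.
2004-03-09 falls on a Tuesday, which is a business day, so no adjustment is needed.
Final deadline: 2004-03-09.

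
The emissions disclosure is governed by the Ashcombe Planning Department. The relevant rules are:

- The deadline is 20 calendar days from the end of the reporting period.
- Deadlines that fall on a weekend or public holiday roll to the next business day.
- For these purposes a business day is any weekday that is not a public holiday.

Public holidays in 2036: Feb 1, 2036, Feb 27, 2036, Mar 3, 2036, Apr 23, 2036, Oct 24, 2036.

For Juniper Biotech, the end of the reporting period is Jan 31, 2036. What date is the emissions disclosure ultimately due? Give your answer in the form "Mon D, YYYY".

Adding 20 calendar days to Jan 31, 2036 gives Feb 20, 2036.
Feb 20, 2036 (Wednesday) is already a business day.
Final deadline: Feb 20, 2036.

Feb 20, 2036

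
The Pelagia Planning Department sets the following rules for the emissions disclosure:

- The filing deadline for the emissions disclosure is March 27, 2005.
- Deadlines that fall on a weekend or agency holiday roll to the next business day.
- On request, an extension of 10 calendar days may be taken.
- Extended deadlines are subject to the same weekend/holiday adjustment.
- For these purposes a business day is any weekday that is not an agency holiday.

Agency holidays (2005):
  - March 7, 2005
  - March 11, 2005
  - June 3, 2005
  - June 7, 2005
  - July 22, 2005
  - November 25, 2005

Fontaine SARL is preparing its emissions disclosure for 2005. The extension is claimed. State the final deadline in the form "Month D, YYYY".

The statutory due date is March 27, 2005.
March 27, 2005 falls on a Sunday. Rolling to the next business day gives March 28, 2005, a Monday.
The 10-calendar-day extension moves the deadline from March 28, 2005 to April 7, 2005.
April 7, 2005 falls on a Thursday, which is a business day, so no adjustment is needed.
Final deadline: April 7, 2005.

April 7, 2005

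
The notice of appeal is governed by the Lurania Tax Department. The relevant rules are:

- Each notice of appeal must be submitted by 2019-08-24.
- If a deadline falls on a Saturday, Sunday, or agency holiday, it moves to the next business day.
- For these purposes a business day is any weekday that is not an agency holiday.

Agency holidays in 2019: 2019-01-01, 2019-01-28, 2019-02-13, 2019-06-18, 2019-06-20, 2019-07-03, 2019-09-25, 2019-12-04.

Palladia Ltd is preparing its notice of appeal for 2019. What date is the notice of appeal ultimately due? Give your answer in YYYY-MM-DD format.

The stated deadline is 2019-08-24.
Because 2019-08-24 is a Saturday, the deadline becomes 2019-08-26 (Monday).
The final due date is 2019-08-26.

2019-08-26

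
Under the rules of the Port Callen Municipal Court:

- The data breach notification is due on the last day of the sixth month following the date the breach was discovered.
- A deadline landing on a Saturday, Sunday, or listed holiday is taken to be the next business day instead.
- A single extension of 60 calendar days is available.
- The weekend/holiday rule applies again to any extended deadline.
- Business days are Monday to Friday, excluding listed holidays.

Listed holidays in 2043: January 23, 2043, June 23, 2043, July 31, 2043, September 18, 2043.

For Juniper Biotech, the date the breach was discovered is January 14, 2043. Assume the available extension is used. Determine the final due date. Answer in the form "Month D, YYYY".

6 months after January 14, 2043 falls in July 2043; the last day of that month is July 31, 2043.
July 31, 2043 falls on a listed holiday. Rolling to the next business day gives August 3, 2043, a Monday.
Applying the 60-calendar-day extension: August 3, 2043 + 60 days = October 2, 2043.
October 2, 2043 (Friday) is already a business day.
Final deadline: October 2, 2043.

October 2, 2043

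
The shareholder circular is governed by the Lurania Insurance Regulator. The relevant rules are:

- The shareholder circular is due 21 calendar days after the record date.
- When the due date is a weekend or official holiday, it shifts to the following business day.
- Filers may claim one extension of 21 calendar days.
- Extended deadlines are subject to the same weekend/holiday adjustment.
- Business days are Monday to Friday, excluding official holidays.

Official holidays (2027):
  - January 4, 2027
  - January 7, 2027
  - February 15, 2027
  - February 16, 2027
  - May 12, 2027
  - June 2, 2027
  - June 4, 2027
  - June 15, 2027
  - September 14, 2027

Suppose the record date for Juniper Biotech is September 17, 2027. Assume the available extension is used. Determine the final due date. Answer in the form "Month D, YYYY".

Adding 21 calendar days to September 17, 2027 gives October 8, 2027.
Since October 8, 2027 is a Friday and not a holiday, the date is unchanged.
The 21-calendar-day extension moves the deadline from October 8, 2027 to October 29, 2027.
October 29, 2027 falls on a Friday, which is a business day, so no adjustment is needed.
So the filing is due October 29, 2027.

October 29, 2027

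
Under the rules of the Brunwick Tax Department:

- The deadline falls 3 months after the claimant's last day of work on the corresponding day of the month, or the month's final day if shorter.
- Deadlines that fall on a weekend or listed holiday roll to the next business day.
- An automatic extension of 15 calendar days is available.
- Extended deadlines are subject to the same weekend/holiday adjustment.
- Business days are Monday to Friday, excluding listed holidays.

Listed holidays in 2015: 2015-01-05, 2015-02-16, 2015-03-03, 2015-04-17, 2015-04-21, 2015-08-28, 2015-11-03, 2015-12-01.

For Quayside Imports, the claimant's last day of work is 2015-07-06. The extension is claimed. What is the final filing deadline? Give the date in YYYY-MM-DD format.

3 months after 2015-07-06, on the same day of the month, is 2015-10-06.
Since 2015-10-06 is a Tuesday and not a holiday, the date is unchanged.
Applying the 15-calendar-day extension: 2015-10-06 + 15 days = 2015-10-21.
2015-10-21 (Wednesday) is already a business day.
The final due date is 2015-10-21.

2015-10-21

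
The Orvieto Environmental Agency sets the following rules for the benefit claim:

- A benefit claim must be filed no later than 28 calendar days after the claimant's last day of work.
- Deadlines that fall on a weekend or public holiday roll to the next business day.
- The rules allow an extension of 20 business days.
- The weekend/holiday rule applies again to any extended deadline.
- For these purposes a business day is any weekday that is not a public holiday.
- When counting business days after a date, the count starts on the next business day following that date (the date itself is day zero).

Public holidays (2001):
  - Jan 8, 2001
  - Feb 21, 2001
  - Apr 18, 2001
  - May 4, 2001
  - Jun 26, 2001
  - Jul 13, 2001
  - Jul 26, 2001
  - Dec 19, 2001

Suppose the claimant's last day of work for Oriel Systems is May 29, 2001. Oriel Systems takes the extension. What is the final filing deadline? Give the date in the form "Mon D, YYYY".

Jul 27, 2001

Trigger date May 29, 2001 + 28 calendar days = Jun 26, 2001.
Jun 26, 2001 falls on a listed holiday. Rolling to the next business day gives Jun 27, 2001, a Wednesday.
Applying the 20-business-day extension: 20 business days after Jun 27, 2001 is Jul 27, 2001.
Jul 27, 2001 falls on a Friday, which is a business day, so no adjustment is needed.
So the filing is due Jul 27, 2001.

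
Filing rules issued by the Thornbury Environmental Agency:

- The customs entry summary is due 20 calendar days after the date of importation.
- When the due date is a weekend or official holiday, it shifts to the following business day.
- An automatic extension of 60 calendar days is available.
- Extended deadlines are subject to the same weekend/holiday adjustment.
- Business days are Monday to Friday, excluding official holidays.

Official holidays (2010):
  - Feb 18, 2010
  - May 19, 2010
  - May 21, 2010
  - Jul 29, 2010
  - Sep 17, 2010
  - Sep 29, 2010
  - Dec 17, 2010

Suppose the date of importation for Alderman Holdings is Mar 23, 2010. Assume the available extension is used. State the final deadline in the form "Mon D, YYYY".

Jun 11, 2010

Adding 20 calendar days to Mar 23, 2010 gives Apr 12, 2010.
Apr 12, 2010 (Monday) is already a business day.
Add the 60 calendar-day extension to Apr 12, 2010: Jun 11, 2010.
Jun 11, 2010 is a Friday and not a listed holiday, so it stands.
So the filing is due Jun 11, 2010.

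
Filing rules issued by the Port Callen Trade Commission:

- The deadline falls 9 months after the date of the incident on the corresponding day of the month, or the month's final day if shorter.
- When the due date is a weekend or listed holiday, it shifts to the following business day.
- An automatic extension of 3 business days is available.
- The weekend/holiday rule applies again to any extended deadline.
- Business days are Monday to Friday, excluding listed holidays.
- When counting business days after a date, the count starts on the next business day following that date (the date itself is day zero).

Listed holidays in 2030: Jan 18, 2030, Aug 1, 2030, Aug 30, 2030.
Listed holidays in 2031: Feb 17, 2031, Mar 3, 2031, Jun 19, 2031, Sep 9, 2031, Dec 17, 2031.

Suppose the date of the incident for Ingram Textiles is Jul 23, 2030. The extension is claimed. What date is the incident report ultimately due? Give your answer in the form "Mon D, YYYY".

Apr 28, 2031

9 months from Jul 23, 2030 is Apr 23, 2031.
Apr 23, 2031 is a Wednesday and not a listed holiday, so it stands.
Applying the 3-business-day extension: 3 business days after Apr 23, 2031 is Apr 28, 2031.
Since Apr 28, 2031 is a Monday and not a holiday, the date is unchanged.
Final deadline: Apr 28, 2031.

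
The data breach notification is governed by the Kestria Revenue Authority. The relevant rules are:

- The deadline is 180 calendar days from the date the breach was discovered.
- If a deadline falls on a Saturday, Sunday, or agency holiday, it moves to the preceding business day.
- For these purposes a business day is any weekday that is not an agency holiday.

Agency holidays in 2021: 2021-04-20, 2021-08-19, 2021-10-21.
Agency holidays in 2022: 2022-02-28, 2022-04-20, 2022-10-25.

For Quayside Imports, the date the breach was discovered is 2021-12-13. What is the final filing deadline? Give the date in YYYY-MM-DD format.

2022-06-10

From 2021-12-13, 180 calendar days later is 2022-06-11.
2022-06-11 is a Saturday; the preceding business day is 2022-06-10 (Friday).
Final deadline: 2022-06-10.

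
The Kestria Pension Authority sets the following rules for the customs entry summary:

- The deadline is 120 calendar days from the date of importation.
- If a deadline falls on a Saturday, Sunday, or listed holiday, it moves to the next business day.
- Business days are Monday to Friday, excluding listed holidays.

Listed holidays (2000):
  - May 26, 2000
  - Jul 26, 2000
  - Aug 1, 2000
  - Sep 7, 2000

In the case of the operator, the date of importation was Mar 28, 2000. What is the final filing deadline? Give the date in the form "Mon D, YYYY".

Trigger date Mar 28, 2000 + 120 calendar days = Jul 26, 2000.
Because Jul 26, 2000 is a listed holiday, the deadline becomes Jul 27, 2000 (Thursday).
So the filing is due Jul 27, 2000.

Jul 27, 2000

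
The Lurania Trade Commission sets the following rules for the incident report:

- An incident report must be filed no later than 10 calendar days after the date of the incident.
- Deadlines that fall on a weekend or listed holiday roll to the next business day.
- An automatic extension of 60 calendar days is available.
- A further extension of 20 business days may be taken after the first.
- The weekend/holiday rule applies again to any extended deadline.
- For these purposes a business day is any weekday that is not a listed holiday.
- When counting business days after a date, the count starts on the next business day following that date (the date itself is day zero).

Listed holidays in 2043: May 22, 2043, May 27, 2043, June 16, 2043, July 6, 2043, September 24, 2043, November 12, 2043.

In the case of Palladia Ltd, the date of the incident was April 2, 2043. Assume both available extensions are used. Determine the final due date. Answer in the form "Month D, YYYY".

July 14, 2043

Adding 10 calendar days to April 2, 2043 gives April 12, 2043.
April 12, 2043 falls on a Sunday. Rolling to the next business day gives April 13, 2043, a Monday.
With the 60-day extension, April 13, 2043 becomes June 12, 2043.
June 12, 2043 is a Friday and not a listed holiday, so it stands.
Counting 20 further business days from June 12, 2043 reaches July 14, 2043.
July 14, 2043 is a Tuesday and not a listed holiday, so it stands.
The final due date is July 14, 2043.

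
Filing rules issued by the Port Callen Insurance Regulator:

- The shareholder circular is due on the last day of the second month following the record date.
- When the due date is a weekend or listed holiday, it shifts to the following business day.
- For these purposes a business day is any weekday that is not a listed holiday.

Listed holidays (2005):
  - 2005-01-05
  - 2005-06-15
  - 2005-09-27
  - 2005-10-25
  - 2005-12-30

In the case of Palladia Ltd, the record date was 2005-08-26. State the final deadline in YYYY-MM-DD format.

2 months after 2005-08-26 falls in October 2005; the last day of that month is 2005-10-31.
2005-10-31 falls on a Monday, which is a business day, so no adjustment is needed.
Deadline: 2005-10-31.

2005-10-31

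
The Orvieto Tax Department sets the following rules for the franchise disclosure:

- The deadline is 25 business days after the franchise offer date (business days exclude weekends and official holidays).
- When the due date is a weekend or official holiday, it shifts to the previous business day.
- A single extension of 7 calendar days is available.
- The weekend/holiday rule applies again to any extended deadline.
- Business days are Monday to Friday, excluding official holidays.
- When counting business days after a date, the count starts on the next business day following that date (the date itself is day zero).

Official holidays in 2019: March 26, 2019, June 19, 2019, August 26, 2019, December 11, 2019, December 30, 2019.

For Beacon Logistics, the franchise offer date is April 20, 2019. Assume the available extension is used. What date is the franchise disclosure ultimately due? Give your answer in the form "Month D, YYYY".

May 31, 2019

Starting the day after April 20, 2019 and counting 25 business days lands on May 24, 2019.
May 24, 2019 falls on a Friday, which is a business day, so no adjustment is needed.
Applying the 7-calendar-day extension: May 24, 2019 + 7 days = May 31, 2019.
May 31, 2019 falls on a Friday, which is a business day, so no adjustment is needed.
The final due date is May 31, 2019.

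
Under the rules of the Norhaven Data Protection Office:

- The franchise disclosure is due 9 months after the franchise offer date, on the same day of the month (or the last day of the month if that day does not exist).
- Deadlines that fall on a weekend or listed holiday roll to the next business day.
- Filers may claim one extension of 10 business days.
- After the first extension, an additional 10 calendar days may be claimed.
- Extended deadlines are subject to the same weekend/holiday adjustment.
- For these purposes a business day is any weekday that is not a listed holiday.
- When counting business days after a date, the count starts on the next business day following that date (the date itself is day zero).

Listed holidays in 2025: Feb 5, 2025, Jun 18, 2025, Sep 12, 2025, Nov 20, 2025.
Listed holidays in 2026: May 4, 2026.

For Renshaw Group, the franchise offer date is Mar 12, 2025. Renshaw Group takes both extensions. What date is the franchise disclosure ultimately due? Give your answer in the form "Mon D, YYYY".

9 months from Mar 12, 2025 is Dec 12, 2025.
Since Dec 12, 2025 is a Friday and not a holiday, the date is unchanged.
Applying the 10-business-day extension: 10 business days after Dec 12, 2025 is Dec 26, 2025.
Since Dec 26, 2025 is a Friday and not a holiday, the date is unchanged.
The 10-calendar-day extension moves the deadline from Dec 26, 2025 to Jan 5, 2026.
Jan 5, 2026 falls on a Monday, which is a business day, so no adjustment is needed.
Deadline: Jan 5, 2026.

Jan 5, 2026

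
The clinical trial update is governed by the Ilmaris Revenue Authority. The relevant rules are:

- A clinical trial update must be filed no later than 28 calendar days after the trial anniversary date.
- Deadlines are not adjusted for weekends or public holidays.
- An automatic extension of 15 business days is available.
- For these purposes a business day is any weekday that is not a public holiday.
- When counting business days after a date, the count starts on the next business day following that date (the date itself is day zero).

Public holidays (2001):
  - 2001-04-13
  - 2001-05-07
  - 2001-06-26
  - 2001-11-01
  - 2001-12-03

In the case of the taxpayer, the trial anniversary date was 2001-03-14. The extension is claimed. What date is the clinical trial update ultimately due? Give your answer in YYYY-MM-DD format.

From 2001-03-14, 28 calendar days later is 2001-04-11.
2001-04-11 falls on a Wednesday. The rules make no weekend/holiday allowance, so it remains 2001-04-11.
Applying the 15-business-day extension: 15 business days after 2001-04-11 is 2001-05-03.
No adjustment is made for weekends or holidays, so 2001-05-03 stands.
Deadline: 2001-05-03.

2001-05-03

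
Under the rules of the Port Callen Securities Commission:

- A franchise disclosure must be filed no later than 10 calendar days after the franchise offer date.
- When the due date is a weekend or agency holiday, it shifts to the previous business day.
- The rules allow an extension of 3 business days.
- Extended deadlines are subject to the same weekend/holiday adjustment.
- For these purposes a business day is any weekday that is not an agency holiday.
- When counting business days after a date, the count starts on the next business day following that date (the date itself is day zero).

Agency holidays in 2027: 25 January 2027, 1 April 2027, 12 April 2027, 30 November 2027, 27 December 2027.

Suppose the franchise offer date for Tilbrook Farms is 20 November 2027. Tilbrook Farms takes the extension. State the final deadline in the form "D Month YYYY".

3 December 2027

10 calendar days after 20 November 2027 is 30 November 2027.
Because 30 November 2027 is a listed holiday, the deadline becomes 29 November 2027 (Monday).
Applying the 3-business-day extension: 3 business days after 29 November 2027 is 3 December 2027.
3 December 2027 is a Friday and not a listed holiday, so it stands.
The final due date is 3 December 2027.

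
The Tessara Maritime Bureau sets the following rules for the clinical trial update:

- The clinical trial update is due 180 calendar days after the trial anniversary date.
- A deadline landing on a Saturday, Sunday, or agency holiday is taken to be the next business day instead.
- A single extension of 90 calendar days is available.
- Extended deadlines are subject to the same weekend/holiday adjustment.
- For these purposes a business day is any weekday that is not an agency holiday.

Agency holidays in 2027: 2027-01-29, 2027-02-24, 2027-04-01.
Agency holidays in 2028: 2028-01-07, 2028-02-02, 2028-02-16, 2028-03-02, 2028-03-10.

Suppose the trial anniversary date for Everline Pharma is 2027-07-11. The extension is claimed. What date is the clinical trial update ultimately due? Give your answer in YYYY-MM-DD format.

Adding 180 calendar days to 2027-07-11 gives 2028-01-07.
2028-01-07 falls on a listed holiday. Rolling to the next business day gives 2028-01-10, a Monday.
Add the 90 calendar-day extension to 2028-01-10: 2028-04-09.
2028-04-09 falls on a Sunday. Rolling to the next business day gives 2028-04-10, a Monday.
The final due date is 2028-04-10.

2028-04-10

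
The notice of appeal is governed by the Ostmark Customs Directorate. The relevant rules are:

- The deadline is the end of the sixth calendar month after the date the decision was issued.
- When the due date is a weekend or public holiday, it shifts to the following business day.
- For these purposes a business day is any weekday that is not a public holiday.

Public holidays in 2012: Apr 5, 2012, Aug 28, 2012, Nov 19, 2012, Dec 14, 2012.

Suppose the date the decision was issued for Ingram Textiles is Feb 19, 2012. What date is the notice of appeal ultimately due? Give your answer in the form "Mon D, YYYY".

Aug 31, 2012

6 months after Feb 19, 2012 falls in August 2012; the last day of that month is Aug 31, 2012.
Since Aug 31, 2012 is a Friday and not a holiday, the date is unchanged.
Final deadline: Aug 31, 2012.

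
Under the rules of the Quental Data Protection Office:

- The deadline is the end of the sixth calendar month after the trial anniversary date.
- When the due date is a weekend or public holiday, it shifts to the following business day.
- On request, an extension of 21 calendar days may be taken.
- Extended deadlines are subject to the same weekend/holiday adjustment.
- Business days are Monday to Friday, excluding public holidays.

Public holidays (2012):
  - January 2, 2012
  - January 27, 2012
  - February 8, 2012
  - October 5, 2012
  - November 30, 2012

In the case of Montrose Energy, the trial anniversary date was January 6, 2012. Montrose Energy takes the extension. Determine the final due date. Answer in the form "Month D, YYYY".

The sixth month after January 6, 2012 is July 2012, whose last day is July 31, 2012.
July 31, 2012 (Tuesday) is already a business day.
The 21-calendar-day extension moves the deadline from July 31, 2012 to August 21, 2012.
August 21, 2012 falls on a Tuesday, which is a business day, so no adjustment is needed.
The final due date is August 21, 2012.

August 21, 2012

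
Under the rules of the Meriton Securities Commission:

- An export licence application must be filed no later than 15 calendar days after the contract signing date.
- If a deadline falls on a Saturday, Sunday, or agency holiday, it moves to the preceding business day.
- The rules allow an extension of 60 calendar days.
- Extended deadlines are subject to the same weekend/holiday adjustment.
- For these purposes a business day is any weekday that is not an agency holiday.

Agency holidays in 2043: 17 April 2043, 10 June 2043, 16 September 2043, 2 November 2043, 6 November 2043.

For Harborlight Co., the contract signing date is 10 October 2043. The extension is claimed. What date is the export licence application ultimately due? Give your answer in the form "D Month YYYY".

22 December 2043

15 calendar days after 10 October 2043 is 25 October 2043.
25 October 2043 falls on a Sunday. Rolling to the preceding business day gives 23 October 2043, a Friday.
Applying the 60-calendar-day extension: 23 October 2043 + 60 days = 22 December 2043.
22 December 2043 falls on a Tuesday, which is a business day, so no adjustment is needed.
Deadline: 22 December 2043.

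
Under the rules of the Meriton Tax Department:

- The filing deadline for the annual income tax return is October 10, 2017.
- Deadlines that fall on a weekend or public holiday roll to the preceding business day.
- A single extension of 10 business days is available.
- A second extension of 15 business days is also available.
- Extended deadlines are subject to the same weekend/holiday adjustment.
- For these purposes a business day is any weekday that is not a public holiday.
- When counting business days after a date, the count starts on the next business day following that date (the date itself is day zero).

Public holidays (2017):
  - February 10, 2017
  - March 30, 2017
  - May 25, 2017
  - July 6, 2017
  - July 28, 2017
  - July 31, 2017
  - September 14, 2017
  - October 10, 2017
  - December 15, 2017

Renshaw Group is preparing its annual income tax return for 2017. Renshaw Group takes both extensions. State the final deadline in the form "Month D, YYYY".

Start from the fixed due date, October 10, 2017.
October 10, 2017 is a listed holiday; the preceding business day is October 9, 2017 (Monday).
Counting 10 further business days from October 9, 2017 reaches October 24, 2017.
October 24, 2017 is a Tuesday and not a listed holiday, so it stands.
Counting 15 further business days from October 24, 2017 reaches November 14, 2017.
Since November 14, 2017 is a Tuesday and not a holiday, the date is unchanged.
The final due date is November 14, 2017.

November 14, 2017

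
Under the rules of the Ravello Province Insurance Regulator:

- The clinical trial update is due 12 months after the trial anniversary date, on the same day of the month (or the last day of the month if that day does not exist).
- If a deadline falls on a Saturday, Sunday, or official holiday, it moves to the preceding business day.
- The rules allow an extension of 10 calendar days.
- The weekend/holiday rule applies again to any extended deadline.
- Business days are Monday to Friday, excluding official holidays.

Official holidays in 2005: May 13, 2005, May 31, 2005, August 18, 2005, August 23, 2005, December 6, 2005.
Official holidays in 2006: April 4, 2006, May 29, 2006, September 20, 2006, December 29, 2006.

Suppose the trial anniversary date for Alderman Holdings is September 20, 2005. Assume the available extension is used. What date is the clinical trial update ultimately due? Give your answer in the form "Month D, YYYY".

September 29, 2006

12 months from September 20, 2005 is September 20, 2006.
September 20, 2006 is a listed holiday, so it moves to the preceding business day, September 19, 2006 (Tuesday).
With the 10-day extension, September 19, 2006 becomes September 29, 2006.
September 29, 2006 is a Friday and not a listed holiday, so it stands.
Deadline: September 29, 2006.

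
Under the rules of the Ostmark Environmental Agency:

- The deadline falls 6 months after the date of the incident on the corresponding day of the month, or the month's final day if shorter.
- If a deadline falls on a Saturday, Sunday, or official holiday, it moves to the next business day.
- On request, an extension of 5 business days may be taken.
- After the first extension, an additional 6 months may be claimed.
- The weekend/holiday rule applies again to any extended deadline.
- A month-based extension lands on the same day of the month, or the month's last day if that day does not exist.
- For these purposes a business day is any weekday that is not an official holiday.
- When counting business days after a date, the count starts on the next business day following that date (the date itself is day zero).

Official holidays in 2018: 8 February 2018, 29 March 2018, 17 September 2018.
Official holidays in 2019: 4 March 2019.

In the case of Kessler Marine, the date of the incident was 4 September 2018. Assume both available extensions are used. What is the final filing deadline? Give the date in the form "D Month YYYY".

Moving 6 months forward from 4 September 2018 on the corresponding day gives 4 March 2019.
Because 4 March 2019 is a listed holiday, the deadline becomes 5 March 2019 (Tuesday).
Applying the 5-business-day extension: 5 business days after 5 March 2019 is 12 March 2019.
12 March 2019 is a Tuesday and not a listed holiday, so it stands.
Add 6 months to 12 March 2019: 12 September 2019.
12 September 2019 (Thursday) is already a business day.
The final due date is 12 September 2019.

12 September 2019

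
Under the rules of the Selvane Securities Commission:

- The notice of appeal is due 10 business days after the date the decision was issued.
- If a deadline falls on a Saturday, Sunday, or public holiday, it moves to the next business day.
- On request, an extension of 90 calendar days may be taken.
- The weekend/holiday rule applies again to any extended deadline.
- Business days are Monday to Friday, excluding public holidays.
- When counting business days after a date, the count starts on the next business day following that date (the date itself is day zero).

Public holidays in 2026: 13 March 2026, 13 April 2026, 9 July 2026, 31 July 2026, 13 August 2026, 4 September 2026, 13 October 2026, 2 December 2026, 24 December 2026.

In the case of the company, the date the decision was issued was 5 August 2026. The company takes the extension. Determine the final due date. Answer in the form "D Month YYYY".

18 November 2026

10 business days after 5 August 2026, excluding weekends and holidays, is 20 August 2026.
Since 20 August 2026 is a Thursday and not a holiday, the date is unchanged.
The 90-calendar-day extension moves the deadline from 20 August 2026 to 18 November 2026.
18 November 2026 falls on a Wednesday, which is a business day, so no adjustment is needed.
The final due date is 18 November 2026.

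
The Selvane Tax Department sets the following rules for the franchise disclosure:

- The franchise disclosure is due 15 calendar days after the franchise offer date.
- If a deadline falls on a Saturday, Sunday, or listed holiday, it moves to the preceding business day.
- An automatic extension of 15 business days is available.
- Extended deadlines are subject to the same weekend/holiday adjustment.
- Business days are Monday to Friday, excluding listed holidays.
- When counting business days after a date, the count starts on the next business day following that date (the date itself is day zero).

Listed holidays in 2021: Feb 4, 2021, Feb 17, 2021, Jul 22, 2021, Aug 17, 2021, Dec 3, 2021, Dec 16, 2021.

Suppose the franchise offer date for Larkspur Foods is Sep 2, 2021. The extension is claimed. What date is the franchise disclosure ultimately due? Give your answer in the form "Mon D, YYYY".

Oct 8, 2021

Adding 15 calendar days to Sep 2, 2021 gives Sep 17, 2021.
Sep 17, 2021 is a Friday and not a listed holiday, so it stands.
The 15-business-day extension runs from Sep 17, 2021 to Oct 8, 2021.
Since Oct 8, 2021 is a Friday and not a holiday, the date is unchanged.
The final due date is Oct 8, 2021.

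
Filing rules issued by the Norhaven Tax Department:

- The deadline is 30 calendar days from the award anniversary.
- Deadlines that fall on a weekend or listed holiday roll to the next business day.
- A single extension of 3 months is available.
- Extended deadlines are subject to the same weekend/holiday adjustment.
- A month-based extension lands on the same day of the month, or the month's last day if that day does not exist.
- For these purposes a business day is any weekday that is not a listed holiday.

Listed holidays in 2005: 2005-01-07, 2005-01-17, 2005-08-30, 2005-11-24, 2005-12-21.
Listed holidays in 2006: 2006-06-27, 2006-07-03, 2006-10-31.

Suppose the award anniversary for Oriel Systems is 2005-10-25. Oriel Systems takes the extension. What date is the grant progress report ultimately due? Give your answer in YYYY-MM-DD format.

2006-02-27

From 2005-10-25, 30 calendar days later is 2005-11-24.
2005-11-24 falls on a listed holiday. Rolling to the next business day gives 2005-11-25, a Friday.
The 3 months extension carries 2005-11-25 to 2006-02-25.
2006-02-25 is a Saturday, so it moves to the next business day, 2006-02-27 (Monday).
Final deadline: 2006-02-27.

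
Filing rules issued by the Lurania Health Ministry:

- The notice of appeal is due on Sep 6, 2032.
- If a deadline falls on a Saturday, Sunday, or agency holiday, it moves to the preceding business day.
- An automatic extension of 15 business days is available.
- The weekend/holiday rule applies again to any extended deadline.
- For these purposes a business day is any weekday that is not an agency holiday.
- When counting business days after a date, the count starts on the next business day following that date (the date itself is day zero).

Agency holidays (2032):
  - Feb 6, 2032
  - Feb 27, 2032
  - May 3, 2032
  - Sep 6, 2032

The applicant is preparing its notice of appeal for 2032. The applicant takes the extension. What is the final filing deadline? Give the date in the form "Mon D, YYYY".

The statutory due date is Sep 6, 2032.
Sep 6, 2032 is a listed holiday, so it moves to the preceding business day, Sep 3, 2032 (Friday).
The 15-business-day extension runs from Sep 3, 2032 to Sep 27, 2032.
Sep 27, 2032 is a Monday and not a listed holiday, so it stands.
The final due date is Sep 27, 2032.

Sep 27, 2032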